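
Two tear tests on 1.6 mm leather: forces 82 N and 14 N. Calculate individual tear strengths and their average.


Tear 1 = 82 / 1.6 = 51.3 N/mm
Tear 2 = 14 / 1.6 = 8.8 N/mm
Average = (51.3 + 8.8) / 2 = 30.1 N/mm


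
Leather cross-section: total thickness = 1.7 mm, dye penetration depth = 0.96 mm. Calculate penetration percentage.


Penetration% = 0.96 / 1.7 x 100
Penetration = 56.5%


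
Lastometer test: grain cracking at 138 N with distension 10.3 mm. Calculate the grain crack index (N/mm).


Grain crack index = force / distension
Index = 138 / 10.3 = 13.4 N/mm


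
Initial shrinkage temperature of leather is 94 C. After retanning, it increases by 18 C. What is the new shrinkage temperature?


112 C


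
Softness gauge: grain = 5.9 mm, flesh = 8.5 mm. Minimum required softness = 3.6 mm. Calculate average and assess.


Average softness = 7.20 mm
Meets requirement: Yes

Average = (5.9 + 8.5) / 2 = 7.20 mm
Minimum = 3.6 mm
Meets requirement: Yes


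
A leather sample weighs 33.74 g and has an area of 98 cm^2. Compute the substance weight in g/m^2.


Substance weight = mass / area x 10000
SW = 33.74 / 98 x 10000
SW = 3442.9 g/m^2


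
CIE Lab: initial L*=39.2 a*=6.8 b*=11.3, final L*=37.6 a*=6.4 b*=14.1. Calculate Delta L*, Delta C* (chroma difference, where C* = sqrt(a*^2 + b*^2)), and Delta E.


Delta L* = 37.6 - 39.2 = -1.6
C1* = sqrt((6.8)^2 + (11.3)^2) = 13.188
C2* = sqrt((6.4)^2 + (14.1)^2) = 15.485
Delta C* = 15.485 - 13.188 = 2.30
Delta E = sqrt((-1.6)^2 + (-0.4)^2 + (2.8)^2) = 3.25


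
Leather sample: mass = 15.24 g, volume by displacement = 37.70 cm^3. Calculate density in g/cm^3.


0.404 g/cm^3


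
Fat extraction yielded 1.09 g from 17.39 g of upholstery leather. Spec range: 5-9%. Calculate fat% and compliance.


Fat content = 6.3%
Compliant: Yes

Fat% = 1.09 / 17.39 x 100 = 6.3%
Spec range: 5-9%
Compliant: Yes


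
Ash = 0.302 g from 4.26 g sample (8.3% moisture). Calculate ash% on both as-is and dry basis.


As-is ash = 7.09%
Dry-basis ash = 7.73%

As-is ash% = 0.302 / 4.26 x 100 = 7.09%
Dry mass = 4.26 x (100 - 8.3) / 100 = 3.90642 g
Dry-basis ash% = 0.302 / 3.90642 x 100 = 7.73%


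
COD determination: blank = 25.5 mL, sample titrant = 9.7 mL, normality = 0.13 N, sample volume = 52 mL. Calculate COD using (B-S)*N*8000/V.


COD = (25.5 - 9.7) x 0.13 x 8000 / 52
COD = 15.8 x 0.13 x 8000 / 52
COD = 316.0 mg/L


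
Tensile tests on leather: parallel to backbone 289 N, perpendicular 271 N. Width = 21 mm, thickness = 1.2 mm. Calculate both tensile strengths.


Parallel = 11.47 N/mm^2
Perpendicular = 10.75 N/mm^2


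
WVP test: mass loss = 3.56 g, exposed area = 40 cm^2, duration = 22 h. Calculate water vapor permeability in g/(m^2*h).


WVP = mass_loss / (area x time) x 10000
WVP = 3.56 / (40 x 22) x 10000
WVP = 3.56 / 880 x 10000 = 40.45 g/(m^2*h)


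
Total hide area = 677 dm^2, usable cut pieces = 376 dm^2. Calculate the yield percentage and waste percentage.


Yield = 376 / 677 x 100 = 55.5%
Waste = 677 - 376 = 301 dm^2
Waste% = 100 - 55.5 = 44.5%


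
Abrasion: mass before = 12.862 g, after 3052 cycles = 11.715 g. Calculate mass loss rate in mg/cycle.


0.376 mg/cycle

Mass loss = 12.862 - 11.715 = 1.147 g
Rate = 1.147 / 3052 x 1000 = 0.376 mg/cycle


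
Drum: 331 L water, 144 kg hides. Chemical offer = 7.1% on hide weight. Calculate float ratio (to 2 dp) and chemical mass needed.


Float ratio = 331 / 144 = 2.30
Chemical = 144 x 7.1 / 100 = 10.224 kg


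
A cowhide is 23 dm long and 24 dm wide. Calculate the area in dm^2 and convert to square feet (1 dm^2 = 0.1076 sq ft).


Area = 23 x 24 = 552 dm^2
Conversion: 552 x 0.1076 = 59.40 sq ft


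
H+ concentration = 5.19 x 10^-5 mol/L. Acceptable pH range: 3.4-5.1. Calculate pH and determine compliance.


pH = -log10(5.19 x 10^-5) = 4.28
Range: 3.4 to 5.1
Compliant: Yes


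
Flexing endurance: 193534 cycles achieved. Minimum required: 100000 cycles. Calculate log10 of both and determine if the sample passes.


Achieved: log10 = 5.29
Required: log10 = 5.00
Passes: Yes

log10(193534) = 5.29
log10(100000) = 5.00
Passes: Yes


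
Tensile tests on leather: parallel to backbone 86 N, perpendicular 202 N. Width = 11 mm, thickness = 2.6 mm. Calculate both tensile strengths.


Area = 11 x 2.6 = 28.6 mm^2
TS (parallel) = 86 / 28.6 = 3.01 N/mm^2
TS (perpendicular) = 202 / 28.6 = 7.06 N/mm^2


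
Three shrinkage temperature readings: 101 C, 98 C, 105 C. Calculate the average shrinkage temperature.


101.3 C

Average = (101 + 98 + 105) / 3
Average = 304 / 3 = 101.3 C


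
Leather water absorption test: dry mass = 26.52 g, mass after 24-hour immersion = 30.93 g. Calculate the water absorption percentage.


16.6%

Water absorbed = 30.93 - 26.52 = 4.41 g
WA% = 4.41 / 26.52 x 100 = 16.6%


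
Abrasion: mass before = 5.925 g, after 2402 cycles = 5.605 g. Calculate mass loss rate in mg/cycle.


0.133 mg/cycle


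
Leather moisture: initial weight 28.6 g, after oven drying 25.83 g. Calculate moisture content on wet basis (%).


Moisture = 28.6 - 25.83 = 2.77 g
MC = 2.77 / 28.6 x 100 = 9.7%


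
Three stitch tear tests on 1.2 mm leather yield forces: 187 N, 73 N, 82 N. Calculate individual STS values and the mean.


STS1 = 187 / 1.2 = 155.8 N/mm
STS2 = 73 / 1.2 = 60.8 N/mm
STS3 = 82 / 1.2 = 68.3 N/mm
Mean = (155.8 + 60.8 + 68.3) / 3 = 95.0 N/mm


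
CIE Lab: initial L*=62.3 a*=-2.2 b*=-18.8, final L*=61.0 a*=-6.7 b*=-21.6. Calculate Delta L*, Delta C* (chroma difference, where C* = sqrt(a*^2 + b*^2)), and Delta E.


Delta L* = 61.0 - 62.3 = -1.3
C1* = sqrt((-2.2)^2 + (-18.8)^2) = 18.928
C2* = sqrt((-6.7)^2 + (-21.6)^2) = 22.615
Delta C* = 22.615 - 18.928 = 3.69
Delta E = sqrt((-1.3)^2 + (-4.5)^2 + (-2.8)^2) = 5.46


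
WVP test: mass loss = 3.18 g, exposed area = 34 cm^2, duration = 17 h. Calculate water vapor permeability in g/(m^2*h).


WVP = mass_loss / (area x time) x 10000
WVP = 3.18 / (34 x 17) x 10000
WVP = 3.18 / 578 x 10000 = 55.02 g/(m^2*h)


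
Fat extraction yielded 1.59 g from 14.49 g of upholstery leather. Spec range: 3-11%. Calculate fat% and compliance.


Fat content = 11.0%
Compliant: Yes

Fat% = 1.59 / 14.49 x 100 = 11.0%
Spec range: 3-11%
Compliant: Yes


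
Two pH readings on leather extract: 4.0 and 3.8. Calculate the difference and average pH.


Difference = |4.0 - 3.8| = 0.2
Average = (4.0 + 3.8) / 2 = 3.90


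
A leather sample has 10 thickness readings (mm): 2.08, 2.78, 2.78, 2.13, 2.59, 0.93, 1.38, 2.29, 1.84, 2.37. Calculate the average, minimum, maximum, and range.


Sum = 21.17
Average = 21.17 / 10 = 2.12 mm
Minimum = 0.93 mm
Maximum = 2.78 mm
Range = 2.78 - 0.93 = 1.85 mm


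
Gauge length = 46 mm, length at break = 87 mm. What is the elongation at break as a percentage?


Extension = 87 - 46 = 41 mm
Elongation = 41 / 46 x 100 = 89.1%


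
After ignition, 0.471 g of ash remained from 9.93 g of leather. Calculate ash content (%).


Ash% = 0.471 / 9.93 x 100
Ash% = 4.74%


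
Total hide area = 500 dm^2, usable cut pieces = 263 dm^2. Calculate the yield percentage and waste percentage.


Yield = 263 / 500 x 100 = 52.6%
Waste = 500 - 263 = 237 dm^2
Waste% = 100 - 52.6 = 47.4%


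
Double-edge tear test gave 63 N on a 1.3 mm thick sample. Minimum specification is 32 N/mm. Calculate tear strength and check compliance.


Tear strength = 63 / 1.3 = 48.5 N/mm
Required minimum = 32 N/mm
Compliant: Yes


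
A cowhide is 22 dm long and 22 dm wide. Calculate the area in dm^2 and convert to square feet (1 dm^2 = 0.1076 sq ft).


Area = 22 x 22 = 484 dm^2
Conversion: 484 x 0.1076 = 52.08 sq ft


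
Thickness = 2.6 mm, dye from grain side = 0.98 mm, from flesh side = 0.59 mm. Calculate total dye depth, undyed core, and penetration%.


Total dyed = 1.57 mm
Undyed core = 1.03 mm
Penetration = 60.4%


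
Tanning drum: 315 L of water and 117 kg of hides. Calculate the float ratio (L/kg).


2.7

Float ratio = water / hide weight
Ratio = 315 / 117 = 2.7


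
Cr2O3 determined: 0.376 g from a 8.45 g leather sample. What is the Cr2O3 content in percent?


Cr2O3% = 0.376 / 8.45 x 100
Cr2O3% = 4.45%


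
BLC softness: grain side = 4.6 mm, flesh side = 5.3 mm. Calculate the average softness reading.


4.95 mm

Average = (4.6 + 5.3) / 2
Average = 4.95 mm


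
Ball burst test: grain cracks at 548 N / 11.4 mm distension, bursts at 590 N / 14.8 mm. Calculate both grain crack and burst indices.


Crack index = 48.1 N/mm
Burst index = 39.9 N/mm

Crack index = 548 / 11.4 = 48.1 N/mm
Burst index = 590 / 14.8 = 39.9 N/mm


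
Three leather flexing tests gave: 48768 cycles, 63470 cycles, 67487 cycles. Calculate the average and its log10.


Average = 59908 cycles
log10 = 4.78


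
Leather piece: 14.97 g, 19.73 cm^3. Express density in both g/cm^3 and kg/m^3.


0.759 g/cm^3
759 kg/m^3


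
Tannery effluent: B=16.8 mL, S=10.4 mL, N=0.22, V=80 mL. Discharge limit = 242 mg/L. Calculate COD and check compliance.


COD = 140.8 mg/L
Compliant: Yes

COD = (16.8 - 10.4) x 0.22 x 8000 / 80 = 140.8 mg/L
Limit: 242 mg/L
Compliant: Yes


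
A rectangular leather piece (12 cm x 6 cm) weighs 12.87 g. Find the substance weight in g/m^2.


Area = 12 x 6 = 72 cm^2
SW = 12.87 / 72 x 10000 = 1787.5 g/m^2


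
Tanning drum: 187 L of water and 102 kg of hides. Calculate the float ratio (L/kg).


1.8

Float ratio = water / hide weight
Ratio = 187 / 102 = 1.8


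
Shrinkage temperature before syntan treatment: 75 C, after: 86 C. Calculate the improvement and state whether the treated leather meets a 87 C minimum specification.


Improvement = 86 - 75 = 11 C
Spec check: 86 C >= 87 C? No


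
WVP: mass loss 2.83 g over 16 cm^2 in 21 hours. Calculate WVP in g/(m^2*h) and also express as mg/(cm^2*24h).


WVP = 2.83 / (16 x 21) x 10000 = 84.23 g/(m^2*h)
Mass loss in mg = 2.83 x 1000 = 2830 mg
Per cm^2 per 24h in mg: 2830 x 24 / (16 x 21) = 67920 / 336 = 202.14 mg/(cm^2*24h)


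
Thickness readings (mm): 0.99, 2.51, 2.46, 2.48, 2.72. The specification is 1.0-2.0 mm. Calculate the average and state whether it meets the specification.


Average = 2.23 mm
Within specification: No

Sum = 11.16
Average = 11.16 / 5 = 2.23 mm
Specification range: 1.0 to 2.0 mm
Within spec: No


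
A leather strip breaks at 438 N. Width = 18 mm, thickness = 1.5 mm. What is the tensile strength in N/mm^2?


16.22 N/mm^2

Cross-sectional area = 18 x 1.5 = 27.0 mm^2
Tensile strength = 438 / 27.0 = 16.22 N/mm^2


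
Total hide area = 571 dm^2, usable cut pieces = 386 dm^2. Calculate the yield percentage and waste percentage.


Yield = 386 / 571 x 100 = 67.6%
Waste = 571 - 386 = 185 dm^2
Waste% = 100 - 67.6 = 32.4%


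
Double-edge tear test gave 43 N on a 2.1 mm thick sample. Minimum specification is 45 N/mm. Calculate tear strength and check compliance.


Tear strength = 20.5 N/mm
Compliant: No


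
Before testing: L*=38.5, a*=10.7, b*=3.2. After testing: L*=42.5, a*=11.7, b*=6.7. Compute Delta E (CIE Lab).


Delta E = 5.41

dL = 42.5 - 38.5 = 4.0
da = 11.7 - 10.7 = 1.0
db = 6.7 - 3.2 = 3.5
dE = sqrt((4.0)^2 + (1.0)^2 + (3.5)^2) = 5.41


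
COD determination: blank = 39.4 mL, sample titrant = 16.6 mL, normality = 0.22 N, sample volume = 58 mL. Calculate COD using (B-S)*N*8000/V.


691.9 mg/L

COD = (39.4 - 16.6) x 0.22 x 8000 / 58
COD = 22.8 x 0.22 x 8000 / 58
COD = 691.9 mg/L


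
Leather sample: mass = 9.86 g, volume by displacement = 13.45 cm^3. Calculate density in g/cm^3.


0.733 g/cm^3


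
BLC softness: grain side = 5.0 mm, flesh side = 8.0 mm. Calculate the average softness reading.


6.50 mm


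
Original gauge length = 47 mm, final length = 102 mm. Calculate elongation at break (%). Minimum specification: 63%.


Elongation = 117.0%
Meets spec: Yes

Extension = 102 - 47 = 55 mm
Elongation = 55 / 47 x 100 = 117.0%
Minimum required: 63%
Meets specification: Yes


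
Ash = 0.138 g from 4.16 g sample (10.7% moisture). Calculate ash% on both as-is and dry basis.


As-is ash% = 0.138 / 4.16 x 100 = 3.32%
Dry mass = 4.16 x (100 - 10.7) / 100 = 3.71488 g
Dry-basis ash% = 0.138 / 3.71488 x 100 = 3.71%


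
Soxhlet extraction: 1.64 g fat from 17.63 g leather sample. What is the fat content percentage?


Fat content = 1.64 / 17.63 x 100
Fat = 9.3%


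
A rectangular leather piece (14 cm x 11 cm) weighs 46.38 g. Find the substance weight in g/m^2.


Area = 14 x 11 = 154 cm^2
SW = 46.38 / 154 x 10000 = 3011.7 g/m^2


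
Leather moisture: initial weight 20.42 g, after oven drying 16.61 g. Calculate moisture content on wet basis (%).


Moisture = 20.42 - 16.61 = 3.81 g
MC = 3.81 / 20.42 x 100 = 18.7%


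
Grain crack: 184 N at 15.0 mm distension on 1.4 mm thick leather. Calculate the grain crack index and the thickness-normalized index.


Crack index = 184 / 15.0 = 12.3 N/mm
Normalized = 12.3 / 1.4 = 8.8 N/mm per mm


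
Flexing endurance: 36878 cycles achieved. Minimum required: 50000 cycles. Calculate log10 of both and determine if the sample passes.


Achieved: log10 = 4.57
Required: log10 = 4.70
Passes: No

log10(36878) = 4.57
log10(50000) = 4.70
Passes: No


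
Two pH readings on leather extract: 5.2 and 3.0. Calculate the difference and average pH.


Difference = 2.2
Average pH = 4.10

Difference = |5.2 - 3.0| = 2.2
Average = (5.2 + 3.0) / 2 = 4.10


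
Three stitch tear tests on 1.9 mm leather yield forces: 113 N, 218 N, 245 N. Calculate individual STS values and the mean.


STS1 = 113 / 1.9 = 59.5 N/mm
STS2 = 218 / 1.9 = 114.7 N/mm
STS3 = 245 / 1.9 = 128.9 N/mm
Mean = (59.5 + 114.7 + 128.9) / 3 = 101.0 N/mm


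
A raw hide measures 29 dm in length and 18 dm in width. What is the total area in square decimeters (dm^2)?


Area = length x width
Area = 29 x 18 = 522 dm^2


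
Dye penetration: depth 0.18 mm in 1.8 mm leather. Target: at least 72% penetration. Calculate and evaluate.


Penetration = 10.0%
Meets target: No

Penetration = 0.18 / 1.8 x 100 = 10.0%
Target: 72%
Meets target: No


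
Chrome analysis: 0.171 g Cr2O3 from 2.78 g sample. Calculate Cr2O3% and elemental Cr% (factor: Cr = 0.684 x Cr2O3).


Cr2O3 = 6.15%
Cr = 4.21%


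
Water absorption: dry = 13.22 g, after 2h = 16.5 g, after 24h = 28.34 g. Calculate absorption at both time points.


2h absorption = 24.8%
24h absorption = 114.4%


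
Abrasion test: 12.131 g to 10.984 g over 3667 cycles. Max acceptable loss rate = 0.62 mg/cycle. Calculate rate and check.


Rate = 0.313 mg/cycle
Passes: Yes

Loss = 12.131 - 10.984 = 1.147 g
Rate = 1.147 g / 3667 cycles x 1000 = 0.313 mg/cycle
Max = 0.62 mg/cycle
Passes: Yes


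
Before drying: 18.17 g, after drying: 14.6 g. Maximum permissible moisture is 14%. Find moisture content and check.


MC = (18.17 - 14.6) / 18.17 x 100 = 19.6%
Maximum: 14%
Acceptable: No


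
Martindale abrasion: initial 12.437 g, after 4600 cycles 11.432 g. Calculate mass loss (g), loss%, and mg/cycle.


Loss = 12.437 - 11.432 = 1.005 g
Loss% = 1.005 / 12.437 x 100 = 8.08%
Rate = 1.005 / 4600 x 1000 = 0.218 mg/cycle


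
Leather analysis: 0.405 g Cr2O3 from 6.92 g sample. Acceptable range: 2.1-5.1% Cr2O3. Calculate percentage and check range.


Cr2O3 = 5.85%
Within range: No


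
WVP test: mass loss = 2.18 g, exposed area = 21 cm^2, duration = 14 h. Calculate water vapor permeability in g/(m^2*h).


WVP = mass_loss / (area x time) x 10000
WVP = 2.18 / (21 x 14) x 10000
WVP = 2.18 / 294 x 10000 = 74.15 g/(m^2*h)


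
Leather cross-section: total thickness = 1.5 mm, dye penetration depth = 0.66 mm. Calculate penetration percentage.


44.0%

Penetration% = 0.66 / 1.5 x 100
Penetration = 44.0%


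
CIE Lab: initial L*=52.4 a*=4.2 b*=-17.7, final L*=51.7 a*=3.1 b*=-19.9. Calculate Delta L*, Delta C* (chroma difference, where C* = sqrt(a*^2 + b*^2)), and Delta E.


Delta L* = -0.7
Delta C* = 1.95
Delta E = 2.56


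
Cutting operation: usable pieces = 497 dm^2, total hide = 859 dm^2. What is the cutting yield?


Yield = usable / total x 100
Yield = 497 / 859 x 100 = 57.9%


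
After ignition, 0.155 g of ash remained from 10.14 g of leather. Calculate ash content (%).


Ash% = 0.155 / 10.14 x 100
Ash% = 1.53%


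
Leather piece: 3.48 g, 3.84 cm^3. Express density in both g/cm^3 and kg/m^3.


Density = 3.48 / 3.84 = 0.906 g/cm^3
Convert: 0.906 x 1000 = 906 kg/m^3


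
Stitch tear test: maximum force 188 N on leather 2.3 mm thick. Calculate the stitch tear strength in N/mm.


81.7 N/mm


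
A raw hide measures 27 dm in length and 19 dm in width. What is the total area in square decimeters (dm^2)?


Area = length x width
Area = 27 x 19 = 513 dm^2


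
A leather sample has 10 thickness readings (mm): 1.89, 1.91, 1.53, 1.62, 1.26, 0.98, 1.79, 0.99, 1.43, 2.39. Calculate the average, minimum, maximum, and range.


Average = 1.58 mm
Min = 0.98 mm
Max = 2.39 mm
Range = 1.41 mm


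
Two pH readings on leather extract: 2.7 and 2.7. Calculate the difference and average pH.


Difference = 0.0
Average pH = 2.70

Difference = |2.7 - 2.7| = 0.0
Average = (2.7 + 2.7) / 2 = 2.70


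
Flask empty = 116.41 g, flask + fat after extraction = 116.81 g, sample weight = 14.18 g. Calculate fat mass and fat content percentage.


Fat mass = 0.40 g
Fat content = 2.8%


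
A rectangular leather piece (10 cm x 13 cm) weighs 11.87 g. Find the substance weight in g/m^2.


Area = 10 x 13 = 130 cm^2
SW = 11.87 / 130 x 10000 = 913.1 g/m^2


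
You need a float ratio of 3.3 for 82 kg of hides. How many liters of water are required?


270.6 L

Water = hide weight x target ratio
Water = 82 x 3.3 = 270.6 L


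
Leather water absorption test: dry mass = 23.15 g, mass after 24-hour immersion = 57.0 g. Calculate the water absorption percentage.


Water absorbed = 57.0 - 23.15 = 33.85 g
WA% = 33.85 / 23.15 x 100 = 146.2%


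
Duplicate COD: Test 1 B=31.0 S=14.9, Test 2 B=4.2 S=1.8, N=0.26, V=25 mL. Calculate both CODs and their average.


COD1 = (31.0 - 14.9) x 0.26 x 8000 / 25 = 1339.5 mg/L
COD2 = (4.2 - 1.8) x 0.26 x 8000 / 25 = 199.7 mg/L
Average = (1339.5 + 199.7) / 2 = 769.6 mg/L


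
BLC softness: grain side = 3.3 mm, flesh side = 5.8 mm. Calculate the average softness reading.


Average = (3.3 + 5.8) / 2
Average = 4.55 mm


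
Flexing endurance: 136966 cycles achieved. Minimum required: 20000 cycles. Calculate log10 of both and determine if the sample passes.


log10(136966) = 5.14
log10(20000) = 4.30
Passes: Yes


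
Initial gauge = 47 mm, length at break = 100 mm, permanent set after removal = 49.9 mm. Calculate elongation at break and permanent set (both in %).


Elongation at break = 112.8%
Permanent set = 6.2%


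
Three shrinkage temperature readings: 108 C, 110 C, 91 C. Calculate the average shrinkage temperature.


Average = (108 + 110 + 91) / 3
Average = 309 / 3 = 103.0 C


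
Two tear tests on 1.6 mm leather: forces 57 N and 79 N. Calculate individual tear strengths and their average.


Tear 1 = 57 / 1.6 = 35.6 N/mm
Tear 2 = 79 / 1.6 = 49.4 N/mm
Average = (35.6 + 49.4) / 2 = 42.5 N/mm


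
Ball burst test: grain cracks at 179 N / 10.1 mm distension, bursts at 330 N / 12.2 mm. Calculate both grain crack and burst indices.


Crack index = 179 / 10.1 = 17.7 N/mm
Burst index = 330 / 12.2 = 27.0 N/mm


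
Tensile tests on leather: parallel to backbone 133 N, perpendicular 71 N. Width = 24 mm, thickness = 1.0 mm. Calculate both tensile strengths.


Parallel = 5.54 N/mm^2
Perpendicular = 2.96 N/mm^2

Area = 24 x 1.0 = 24.0 mm^2
TS (parallel) = 133 / 24.0 = 5.54 N/mm^2
TS (perpendicular) = 71 / 24.0 = 2.96 N/mm^2


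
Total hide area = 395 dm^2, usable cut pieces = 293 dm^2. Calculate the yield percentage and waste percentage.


Yield = 293 / 395 x 100 = 74.2%
Waste = 395 - 293 = 102 dm^2
Waste% = 100 - 74.2 = 25.8%


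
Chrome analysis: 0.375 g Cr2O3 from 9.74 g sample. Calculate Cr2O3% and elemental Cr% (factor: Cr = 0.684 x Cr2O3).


Cr2O3% = 0.375 / 9.74 x 100 = 3.85%
Cr% = 3.85 x 0.684 = 2.63%


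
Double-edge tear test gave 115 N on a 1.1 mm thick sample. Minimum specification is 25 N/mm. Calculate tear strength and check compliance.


Tear strength = 104.5 N/mm
Compliant: Yes

Tear strength = 115 / 1.1 = 104.5 N/mm
Required minimum = 25 N/mm
Compliant: Yes


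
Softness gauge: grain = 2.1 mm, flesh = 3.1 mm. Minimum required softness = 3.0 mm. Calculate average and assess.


Average = (2.1 + 3.1) / 2 = 2.60 mm
Minimum = 3.0 mm
Meets requirement: No


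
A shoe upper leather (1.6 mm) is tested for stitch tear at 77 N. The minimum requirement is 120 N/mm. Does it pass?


STS = 48.1 N/mm
Passes: No


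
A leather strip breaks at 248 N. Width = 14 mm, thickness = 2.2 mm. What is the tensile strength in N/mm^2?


8.05 N/mm^2

Cross-sectional area = 14 x 2.2 = 30.8 mm^2
Tensile strength = 248 / 30.8 = 8.05 N/mm^2


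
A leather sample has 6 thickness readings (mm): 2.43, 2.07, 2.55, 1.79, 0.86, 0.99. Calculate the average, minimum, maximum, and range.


Sum = 10.69
Average = 10.69 / 6 = 1.78 mm
Minimum = 0.86 mm
Maximum = 2.55 mm
Range = 2.55 - 0.86 = 1.69 mm


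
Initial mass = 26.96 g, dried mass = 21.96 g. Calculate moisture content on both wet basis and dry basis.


Wet basis = 18.5%
Dry basis = 22.8%

Moisture lost = 26.96 - 21.96 = 5.00 g
Wet basis MC = 5.00 / 26.96 x 100 = 18.5%
Dry basis MC = 5.00 / 21.96 x 100 = 22.8%


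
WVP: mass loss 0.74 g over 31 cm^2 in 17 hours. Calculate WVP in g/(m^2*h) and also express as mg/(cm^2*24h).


WVP = 14.04 g/(m^2*h)
Daily rate = 33.70 mg/(cm^2*24h)


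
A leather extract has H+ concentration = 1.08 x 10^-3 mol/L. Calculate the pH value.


pH = -log10[H+]
pH = -log10(1.08 x 10^-3) = 2.97


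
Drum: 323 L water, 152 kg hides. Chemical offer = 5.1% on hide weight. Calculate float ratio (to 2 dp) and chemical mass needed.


Float ratio = 2.13
Chemical needed = 7.752 kg


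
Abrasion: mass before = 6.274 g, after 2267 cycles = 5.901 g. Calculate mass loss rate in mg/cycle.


Mass loss = 6.274 - 5.901 = 0.373 g
Rate = 0.373 / 2267 x 1000 = 0.165 mg/cycle


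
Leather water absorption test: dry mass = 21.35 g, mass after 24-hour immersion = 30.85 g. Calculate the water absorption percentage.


Water absorbed = 30.85 - 21.35 = 9.50 g
WA% = 9.50 / 21.35 x 100 = 44.5%


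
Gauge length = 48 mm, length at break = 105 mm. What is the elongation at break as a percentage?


Extension = 105 - 48 = 57 mm
Elongation = 57 / 48 x 100 = 118.8%


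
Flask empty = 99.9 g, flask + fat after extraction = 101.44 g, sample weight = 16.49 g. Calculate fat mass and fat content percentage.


Fat mass = 1.54 g
Fat content = 9.3%


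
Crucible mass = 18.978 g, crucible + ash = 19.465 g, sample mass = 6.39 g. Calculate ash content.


Ash mass = 0.487 g
Ash content = 7.62%

Ash mass = 19.465 - 18.978 = 0.487 g
Ash% = 0.487 / 6.39 x 100 = 7.62%


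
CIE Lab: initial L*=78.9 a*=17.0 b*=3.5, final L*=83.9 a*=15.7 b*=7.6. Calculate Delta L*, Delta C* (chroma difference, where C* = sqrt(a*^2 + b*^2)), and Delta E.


Delta L* = 83.9 - 78.9 = 5.0
C1* = sqrt((17.0)^2 + (3.5)^2) = 17.357
C2* = sqrt((15.7)^2 + (7.6)^2) = 17.443
Delta C* = 17.443 - 17.357 = 0.09
Delta E = sqrt((5.0)^2 + (-1.3)^2 + (4.1)^2) = 6.60


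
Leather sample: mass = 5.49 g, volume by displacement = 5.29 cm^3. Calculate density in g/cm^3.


Density = mass / volume
Density = 5.49 / 5.29 = 1.038 g/cm^3


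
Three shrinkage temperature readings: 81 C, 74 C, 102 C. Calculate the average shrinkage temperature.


85.7 C


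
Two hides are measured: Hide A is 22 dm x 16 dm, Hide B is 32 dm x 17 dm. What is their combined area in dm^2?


Hide A area = 22 x 16 = 352 dm^2
Hide B area = 32 x 17 = 544 dm^2
Total = 352 + 544 = 896 dm^2


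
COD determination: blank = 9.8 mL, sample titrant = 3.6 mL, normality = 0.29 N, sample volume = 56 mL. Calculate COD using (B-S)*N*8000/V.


COD = (9.8 - 3.6) x 0.29 x 8000 / 56
COD = 6.2 x 0.29 x 8000 / 56
COD = 256.9 mg/L


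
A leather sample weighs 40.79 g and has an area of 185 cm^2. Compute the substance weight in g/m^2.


2204.9 g/m^2


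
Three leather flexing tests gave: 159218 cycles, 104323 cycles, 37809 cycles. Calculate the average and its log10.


Average = 100450 cycles
log10 = 5.00

Average = (159218 + 104323 + 37809) / 3 = 100450 cycles
log10(100450) = 5.00


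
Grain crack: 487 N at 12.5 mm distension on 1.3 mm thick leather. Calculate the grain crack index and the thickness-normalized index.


Crack index = 39.0 N/mm
Normalized index = 30.0 N/mm per mm


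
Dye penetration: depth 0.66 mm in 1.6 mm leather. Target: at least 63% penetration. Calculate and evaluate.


Penetration = 0.66 / 1.6 x 100 = 41.3%
Target: 63%
Meets target: No


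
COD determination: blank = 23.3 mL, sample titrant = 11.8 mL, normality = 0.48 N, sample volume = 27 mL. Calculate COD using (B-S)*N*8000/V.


1635.6 mg/L


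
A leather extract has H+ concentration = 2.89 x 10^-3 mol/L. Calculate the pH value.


pH = -log10[H+]
pH = -log10(2.89 x 10^-3) = 2.54


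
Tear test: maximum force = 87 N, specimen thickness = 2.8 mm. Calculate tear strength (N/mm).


31.1 N/mm

Tear strength = force / thickness
Tear = 87 / 2.8 = 31.1 N/mm


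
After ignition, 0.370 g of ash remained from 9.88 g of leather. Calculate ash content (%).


Ash% = 0.370 / 9.88 x 100
Ash% = 3.74%


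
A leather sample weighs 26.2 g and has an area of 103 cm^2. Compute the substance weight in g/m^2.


Substance weight = mass / area x 10000
SW = 26.2 / 103 x 10000
SW = 2543.7 g/m^2


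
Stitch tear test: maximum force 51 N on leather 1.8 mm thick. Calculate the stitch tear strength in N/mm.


28.3 N/mm


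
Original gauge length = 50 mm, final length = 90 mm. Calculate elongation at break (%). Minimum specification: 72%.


Extension = 90 - 50 = 40 mm
Elongation = 40 / 50 x 100 = 80.0%
Minimum required: 72%
Meets specification: Yes


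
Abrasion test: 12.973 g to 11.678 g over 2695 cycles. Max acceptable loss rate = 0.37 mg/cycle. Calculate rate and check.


Loss = 12.973 - 11.678 = 1.295 g
Rate = 1.295 g / 2695 cycles x 1000 = 0.481 mg/cycle
Max = 0.37 mg/cycle
Passes: No


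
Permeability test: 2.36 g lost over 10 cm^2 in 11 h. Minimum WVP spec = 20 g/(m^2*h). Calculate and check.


WVP = 2.36 / (10 x 11) x 10000 = 214.55 g/(m^2*h)
Minimum: 20 g/(m^2*h)
Meets spec: Yes


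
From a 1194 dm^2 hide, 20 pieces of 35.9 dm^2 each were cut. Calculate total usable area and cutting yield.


Total usable = 20 x 35.9 = 718.0 dm^2
Yield = 718.0 / 1194 x 100 = 60.1%


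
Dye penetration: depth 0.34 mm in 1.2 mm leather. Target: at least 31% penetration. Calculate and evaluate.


Penetration = 0.34 / 1.2 x 100 = 28.3%
Target: 31%
Meets target: No


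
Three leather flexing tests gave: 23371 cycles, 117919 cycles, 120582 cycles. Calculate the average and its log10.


Average = 87291 cycles
log10 = 4.94


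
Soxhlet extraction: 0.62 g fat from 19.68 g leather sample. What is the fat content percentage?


Fat content = 0.62 / 19.68 x 100
Fat = 3.2%


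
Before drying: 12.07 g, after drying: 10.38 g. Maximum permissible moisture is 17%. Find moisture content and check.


MC = (12.07 - 10.38) / 12.07 x 100 = 14.0%
Maximum: 17%
Acceptable: Yes


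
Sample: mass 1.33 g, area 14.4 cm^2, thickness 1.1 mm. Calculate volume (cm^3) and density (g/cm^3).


Thickness in cm = 1.1 / 10 = 0.11 cm
Volume = 14.4 x 0.11 = 1.584 cm^3
Density = 1.33 / 1.584 = 0.840 g/cm^3


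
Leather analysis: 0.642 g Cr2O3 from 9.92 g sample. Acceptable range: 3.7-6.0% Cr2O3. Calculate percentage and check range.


Cr2O3 = 6.47%
Within range: No

Cr2O3% = 0.642 / 9.92 x 100 = 6.47%
Acceptable range: 3.7 to 6.0%
Within range: No


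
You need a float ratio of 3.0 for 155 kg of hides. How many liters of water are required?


465.0 L

Water = hide weight x target ratio
Water = 155 x 3.0 = 465.0 L


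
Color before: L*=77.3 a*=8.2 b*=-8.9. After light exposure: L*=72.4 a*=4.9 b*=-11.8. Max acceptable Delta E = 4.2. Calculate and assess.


Delta E = 6.58
Passes: No


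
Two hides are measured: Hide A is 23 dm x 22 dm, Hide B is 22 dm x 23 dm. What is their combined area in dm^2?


1012 dm^2

Hide A area = 23 x 22 = 506 dm^2
Hide B area = 22 x 23 = 506 dm^2
Total = 506 + 506 = 1012 dm^2


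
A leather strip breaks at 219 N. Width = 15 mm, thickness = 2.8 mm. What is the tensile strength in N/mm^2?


5.21 N/mm^2

Cross-sectional area = 15 x 2.8 = 42.0 mm^2
Tensile strength = 219 / 42.0 = 5.21 N/mm^2


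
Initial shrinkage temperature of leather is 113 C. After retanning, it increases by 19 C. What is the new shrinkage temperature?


New Ts = 113 + 19 = 132 C


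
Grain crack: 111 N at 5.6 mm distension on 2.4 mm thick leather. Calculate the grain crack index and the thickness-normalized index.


Crack index = 111 / 5.6 = 19.8 N/mm
Normalized = 19.8 / 2.4 = 8.3 N/mm per mm


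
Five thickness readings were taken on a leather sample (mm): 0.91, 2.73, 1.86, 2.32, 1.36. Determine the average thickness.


1.84 mm

Sum = 0.91 + 2.73 + 1.86 + 2.32 + 1.36 = 9.18
Average = 9.18 / 5 = 1.84 mm


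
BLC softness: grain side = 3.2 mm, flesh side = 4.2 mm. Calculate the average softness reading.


3.70 mm

Average = (3.2 + 4.2) / 2
Average = 3.70 mm


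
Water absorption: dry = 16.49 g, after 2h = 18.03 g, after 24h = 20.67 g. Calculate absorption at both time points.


WA (2h) = (18.03 - 16.49) / 16.49 x 100 = 9.3%
WA (24h) = (20.67 - 16.49) / 16.49 x 100 = 25.3%


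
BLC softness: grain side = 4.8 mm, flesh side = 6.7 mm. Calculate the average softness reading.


5.75 mm

Average = (4.8 + 6.7) / 2
Average = 5.75 mm


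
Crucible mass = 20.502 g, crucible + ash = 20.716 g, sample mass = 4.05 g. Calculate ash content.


Ash mass = 20.716 - 20.502 = 0.214 g
Ash% = 0.214 / 4.05 x 100 = 5.28%


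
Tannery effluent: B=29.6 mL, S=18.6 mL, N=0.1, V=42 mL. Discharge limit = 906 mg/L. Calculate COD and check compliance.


COD = (29.6 - 18.6) x 0.1 x 8000 / 42 = 209.5 mg/L
Limit: 906 mg/L
Compliant: Yes


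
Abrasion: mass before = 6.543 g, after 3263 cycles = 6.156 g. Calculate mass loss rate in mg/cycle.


0.119 mg/cycle

Mass loss = 6.543 - 6.156 = 0.387 g
Rate = 0.387 / 3263 x 1000 = 0.119 mg/cycle


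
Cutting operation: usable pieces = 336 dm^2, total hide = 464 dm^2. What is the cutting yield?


Yield = usable / total x 100
Yield = 336 / 464 x 100 = 72.4%


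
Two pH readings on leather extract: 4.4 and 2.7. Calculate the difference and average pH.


Difference = 1.7
Average pH = 3.55


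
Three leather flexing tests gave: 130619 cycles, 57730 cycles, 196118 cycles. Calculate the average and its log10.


Average = (130619 + 57730 + 196118) / 3 = 128156 cycles
log10(128156) = 5.11


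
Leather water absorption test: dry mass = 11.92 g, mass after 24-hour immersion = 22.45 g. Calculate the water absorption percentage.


Water absorbed = 22.45 - 11.92 = 10.53 g
WA% = 10.53 / 11.92 x 100 = 88.3%


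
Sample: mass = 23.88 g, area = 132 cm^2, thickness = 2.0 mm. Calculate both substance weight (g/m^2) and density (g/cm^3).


Substance weight = 1809.1 g/m^2
Density = 0.905 g/cm^3

SW = 23.88 / 132 x 10000 = 1809.1 g/m^2
Volume = 132 x 2.0 / 10 = 26.40 cm^3
Density = 23.88 / 26.40 = 0.905 g/cm^3


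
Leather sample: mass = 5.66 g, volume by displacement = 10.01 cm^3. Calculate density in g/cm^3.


0.565 g/cm^3

Density = mass / volume
Density = 5.66 / 10.01 = 0.565 g/cm^3


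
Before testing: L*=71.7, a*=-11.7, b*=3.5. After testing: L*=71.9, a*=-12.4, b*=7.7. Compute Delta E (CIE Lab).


dL = 71.9 - 71.7 = 0.2
da = -12.4 - (-11.7) = -0.7
db = 7.7 - 3.5 = 4.2
dE = sqrt((0.2)^2 + (-0.7)^2 + (4.2)^2) = 4.26


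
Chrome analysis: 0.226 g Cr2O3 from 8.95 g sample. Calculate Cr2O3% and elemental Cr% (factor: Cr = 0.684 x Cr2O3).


Cr2O3 = 2.53%
Cr = 1.73%

Cr2O3% = 0.226 / 8.95 x 100 = 2.53%
Cr% = 2.53 x 0.684 = 1.73%


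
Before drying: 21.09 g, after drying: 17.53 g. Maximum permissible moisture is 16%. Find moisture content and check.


Moisture content = 16.9%
Acceptable: No

MC = (21.09 - 17.53) / 21.09 x 100 = 16.9%
Maximum: 16%
Acceptable: No


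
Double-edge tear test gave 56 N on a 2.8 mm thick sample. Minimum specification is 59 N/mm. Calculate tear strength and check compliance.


Tear strength = 20.0 N/mm
Compliant: No


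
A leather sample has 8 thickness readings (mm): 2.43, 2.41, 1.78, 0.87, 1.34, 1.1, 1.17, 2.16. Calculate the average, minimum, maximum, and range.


Average = 1.66 mm
Min = 0.87 mm
Max = 2.43 mm
Range = 1.56 mm

Sum = 13.26
Average = 13.26 / 8 = 1.66 mm
Minimum = 0.87 mm
Maximum = 2.43 mm
Range = 2.43 - 0.87 = 1.56 mm


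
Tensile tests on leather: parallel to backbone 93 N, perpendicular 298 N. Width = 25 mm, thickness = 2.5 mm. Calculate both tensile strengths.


Parallel = 1.49 N/mm^2
Perpendicular = 4.77 N/mm^2

Area = 25 x 2.5 = 62.5 mm^2
TS (parallel) = 93 / 62.5 = 1.49 N/mm^2
TS (perpendicular) = 298 / 62.5 = 4.77 N/mm^2


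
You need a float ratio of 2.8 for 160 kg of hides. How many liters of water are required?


448.0 L


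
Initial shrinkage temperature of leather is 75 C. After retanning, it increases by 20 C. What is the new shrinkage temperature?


New Ts = 75 + 20 = 95 C


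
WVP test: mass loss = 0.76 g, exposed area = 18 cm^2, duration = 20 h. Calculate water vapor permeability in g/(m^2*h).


21.11 g/(m^2*h)


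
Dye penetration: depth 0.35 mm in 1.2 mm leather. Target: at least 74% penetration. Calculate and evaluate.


Penetration = 29.2%
Meets target: No


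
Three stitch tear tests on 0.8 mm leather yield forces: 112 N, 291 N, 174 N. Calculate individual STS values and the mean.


STS1 = 112 / 0.8 = 140.0 N/mm
STS2 = 291 / 0.8 = 363.8 N/mm
STS3 = 174 / 0.8 = 217.5 N/mm
Mean = (140.0 + 363.8 + 217.5) / 3 = 240.4 N/mm


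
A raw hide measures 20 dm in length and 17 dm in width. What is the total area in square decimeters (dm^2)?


340 dm^2


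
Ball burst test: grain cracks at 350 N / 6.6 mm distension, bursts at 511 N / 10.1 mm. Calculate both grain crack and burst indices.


Crack index = 53.0 N/mm
Burst index = 50.6 N/mm

Crack index = 350 / 6.6 = 53.0 N/mm
Burst index = 511 / 10.1 = 50.6 N/mm


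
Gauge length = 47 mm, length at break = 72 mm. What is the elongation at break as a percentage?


53.2%


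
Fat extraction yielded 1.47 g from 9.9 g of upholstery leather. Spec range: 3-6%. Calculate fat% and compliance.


Fat% = 1.47 / 9.9 x 100 = 14.8%
Spec range: 3-6%
Compliant: No


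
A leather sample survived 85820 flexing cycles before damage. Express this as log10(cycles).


4.93

log10(85820) = 4.93


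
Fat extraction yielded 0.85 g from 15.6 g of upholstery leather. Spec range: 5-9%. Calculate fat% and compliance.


Fat% = 0.85 / 15.6 x 100 = 5.4%
Spec range: 5-9%
Compliant: Yes


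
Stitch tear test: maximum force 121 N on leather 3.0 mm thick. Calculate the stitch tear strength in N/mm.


Stitch tear strength = force / thickness
STS = 121 / 3.0 = 40.3 N/mm


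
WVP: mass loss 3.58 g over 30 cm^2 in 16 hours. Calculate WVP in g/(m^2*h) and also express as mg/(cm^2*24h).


WVP = 74.58 g/(m^2*h)
Daily rate = 179.00 mg/(cm^2*24h)

WVP = 3.58 / (30 x 16) x 10000 = 74.58 g/(m^2*h)
Mass loss in mg = 3.58 x 1000 = 3580 mg
Per cm^2 per 24h in mg: 3580 x 24 / (30 x 16) = 85920 / 480 = 179.00 mg/(cm^2*24h)


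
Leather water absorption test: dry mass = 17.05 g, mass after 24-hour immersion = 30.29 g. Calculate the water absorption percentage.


77.7%

Water absorbed = 30.29 - 17.05 = 13.24 g
WA% = 13.24 / 17.05 x 100 = 77.7%


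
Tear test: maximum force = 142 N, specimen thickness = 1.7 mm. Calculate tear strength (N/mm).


Tear strength = force / thickness
Tear = 142 / 1.7 = 83.5 N/mm


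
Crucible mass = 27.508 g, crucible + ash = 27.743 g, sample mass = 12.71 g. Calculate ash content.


Ash mass = 0.235 g
Ash content = 1.85%

Ash mass = 27.743 - 27.508 = 0.235 g
Ash% = 0.235 / 12.71 x 100 = 1.85%


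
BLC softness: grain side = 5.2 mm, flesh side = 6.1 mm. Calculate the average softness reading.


5.65 mm


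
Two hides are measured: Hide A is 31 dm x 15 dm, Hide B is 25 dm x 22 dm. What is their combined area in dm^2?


1015 dm^2


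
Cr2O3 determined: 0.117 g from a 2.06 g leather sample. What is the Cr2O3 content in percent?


Cr2O3% = 0.117 / 2.06 x 100
Cr2O3% = 5.68%


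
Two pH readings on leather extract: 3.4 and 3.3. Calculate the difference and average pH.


Difference = 0.1
Average pH = 3.35

Difference = |3.4 - 3.3| = 0.1
Average = (3.4 + 3.3) / 2 = 3.35


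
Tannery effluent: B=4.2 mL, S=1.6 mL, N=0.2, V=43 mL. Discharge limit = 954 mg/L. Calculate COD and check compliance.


COD = 96.7 mg/L
Compliant: Yes


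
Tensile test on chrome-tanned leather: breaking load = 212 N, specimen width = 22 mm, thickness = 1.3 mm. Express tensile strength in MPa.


Cross-section = 22 x 1.3 = 28.6 mm^2
TS = 212 / 28.6 = 7.41 MPa
(1 N/mm^2 = 1 MPa)


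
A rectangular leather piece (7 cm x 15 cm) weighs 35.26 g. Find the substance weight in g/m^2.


3358.1 g/m^2


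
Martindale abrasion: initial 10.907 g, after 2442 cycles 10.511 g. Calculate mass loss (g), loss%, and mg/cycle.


Loss = 10.907 - 10.511 = 0.396 g
Loss% = 0.396 / 10.907 x 100 = 3.63%
Rate = 0.396 / 2442 x 1000 = 0.162 mg/cycle


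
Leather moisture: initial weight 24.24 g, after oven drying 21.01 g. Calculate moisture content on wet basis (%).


13.3%

Moisture = 24.24 - 21.01 = 3.23 g
MC = 3.23 / 24.24 x 100 = 13.3%


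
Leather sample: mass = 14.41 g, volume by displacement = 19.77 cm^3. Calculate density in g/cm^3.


0.729 g/cm^3

Density = mass / volume
Density = 14.41 / 19.77 = 0.729 g/cm^3


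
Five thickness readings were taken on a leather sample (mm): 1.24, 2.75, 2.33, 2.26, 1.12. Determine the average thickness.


1.94 mm

Sum = 1.24 + 2.75 + 2.33 + 2.26 + 1.12 = 9.70
Average = 9.70 / 5 = 1.94 mm


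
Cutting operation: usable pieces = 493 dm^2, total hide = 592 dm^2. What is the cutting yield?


Yield = usable / total x 100
Yield = 493 / 592 x 100 = 83.3%


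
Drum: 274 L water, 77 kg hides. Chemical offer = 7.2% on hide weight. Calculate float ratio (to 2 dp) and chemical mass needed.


Float ratio = 3.56
Chemical needed = 5.544 kg

Float ratio = 274 / 77 = 3.56
Chemical = 77 x 7.2 / 100 = 5.544 kg


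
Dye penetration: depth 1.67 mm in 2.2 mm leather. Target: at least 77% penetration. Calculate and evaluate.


Penetration = 1.67 / 2.2 x 100 = 75.9%
Target: 77%
Meets target: No


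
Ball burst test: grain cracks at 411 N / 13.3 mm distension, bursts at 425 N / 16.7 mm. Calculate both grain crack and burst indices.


Crack index = 411 / 13.3 = 30.9 N/mm
Burst index = 425 / 16.7 = 25.4 N/mm


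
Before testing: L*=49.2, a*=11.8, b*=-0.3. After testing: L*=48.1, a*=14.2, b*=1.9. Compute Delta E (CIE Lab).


dL = 48.1 - 49.2 = -1.1
da = 14.2 - 11.8 = 2.4
db = 1.9 - (-0.3) = 2.2
dE = sqrt((-1.1)^2 + (2.4)^2 + (2.2)^2) = 3.44


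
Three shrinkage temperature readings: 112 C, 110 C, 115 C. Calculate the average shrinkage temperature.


Average = (112 + 110 + 115) / 3
Average = 337 / 3 = 112.3 C


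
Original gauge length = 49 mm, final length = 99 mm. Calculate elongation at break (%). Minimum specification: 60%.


Extension = 99 - 49 = 50 mm
Elongation = 50 / 49 x 100 = 102.0%
Minimum required: 60%
Meets specification: Yes
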